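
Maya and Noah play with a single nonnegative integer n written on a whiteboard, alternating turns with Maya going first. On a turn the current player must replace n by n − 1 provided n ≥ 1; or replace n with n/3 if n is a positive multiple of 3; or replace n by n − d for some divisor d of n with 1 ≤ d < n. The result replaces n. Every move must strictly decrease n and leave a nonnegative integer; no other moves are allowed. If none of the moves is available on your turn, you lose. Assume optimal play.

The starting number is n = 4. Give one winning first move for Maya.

Move to 2.

Use the standard recursion: the mover loses at a terminal position; elsewhere, the mover wins exactly when some move hands the opponent an L position.
n=0: no move → L
n=1: reaches L-position 0 → W
n=2: only reaches 1(W), which is W → L
n=3: reaches L-position 2 → W
n=4: reaches L-position 2 → W
From 4, the L positions reachable in one move are: 2.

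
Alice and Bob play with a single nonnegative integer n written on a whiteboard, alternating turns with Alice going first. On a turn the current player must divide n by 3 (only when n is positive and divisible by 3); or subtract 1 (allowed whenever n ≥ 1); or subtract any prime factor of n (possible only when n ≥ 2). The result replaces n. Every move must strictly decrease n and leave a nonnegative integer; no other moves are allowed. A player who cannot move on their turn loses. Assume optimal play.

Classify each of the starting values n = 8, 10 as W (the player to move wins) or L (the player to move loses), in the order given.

Build the W/L table. Terminal = L. A non-terminal position is W if it has a move to some L; otherwise it is L.
n=0: no move → L
n=1: →0(L), so W
n=2: →0(L), so W
n=3: →0(L), so W
n=4: →2(W), 3(W) — all W, so L
n=5: →0(L), so W
n=6: →4(L), so W
n=7: →0(L), so W
n=8: →6(W), 7(W) — all W, so L
n=9: →8(L), so W
n=10: →8(L), so W

8: L, 10: W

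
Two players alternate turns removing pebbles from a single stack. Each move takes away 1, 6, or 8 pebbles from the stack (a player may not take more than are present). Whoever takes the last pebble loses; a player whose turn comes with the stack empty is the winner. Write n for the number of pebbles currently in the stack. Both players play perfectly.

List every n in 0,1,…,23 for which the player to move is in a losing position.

Work bottom-up. With no move the player to move wins. Otherwise the position is W if at least one move leads to an L position for the opponent, and L if every move leads to a W.
n=0: no move; the opponent has just taken the last pebble and therefore loses → W
n=1: L (sole option 0(W) is W)
n=2: W (go to 1, an L position)
n=3: L (sole option 2(W) is W)
n=4: W (go to 3, an L position)
n=5: L (sole option 4(W) is W)
n=6: W (go to 5, an L position)
n=7: W (go to 1, an L position)
n=8: L (options 7(W), 2(W), 0(W) are all W)
n=9: W (go to 8, an L position)
n=10: L (options 9(W), 4(W), 2(W) are all W)
n=11: W (go to 10, an L position)
n=12: L (options 11(W), 6(W), 4(W) are all W)
n=13: W (go to 12, an L position)
n=14: W (go to 8, an L position)
n=15: L (options 14(W), 9(W), 7(W) are all W)
n=16: W (go to 15, an L position)
n=17: L (options 16(W), 11(W), 9(W) are all W)
n=18: W (go to 17, an L position)
n=19: L (options 18(W), 13(W), 11(W) are all W)
n=20: W (go to 19, an L position)
n=21: W (go to 15, an L position)
n=22: L (options 21(W), 16(W), 14(W) are all W)
n=23: W (go to 22, an L position)
The losing starting values of n are exactly the entries labelled L in this table (10 of them).

1, 3, 5, 8, 10, 12, 15, 17, 19, 22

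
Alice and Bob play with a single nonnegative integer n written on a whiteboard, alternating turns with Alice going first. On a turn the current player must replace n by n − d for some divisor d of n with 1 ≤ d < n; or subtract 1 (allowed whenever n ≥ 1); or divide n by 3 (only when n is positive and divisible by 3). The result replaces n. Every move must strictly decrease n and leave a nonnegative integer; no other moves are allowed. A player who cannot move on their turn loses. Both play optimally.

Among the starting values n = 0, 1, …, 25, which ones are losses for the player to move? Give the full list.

Compute win/loss labels from the base case upward. A position with no move is L. Any other position is W if it can reach an L in one move, else L.
n=0: no move → L
n=1: can move to 0, which is L ⇒ W
n=2: the only move is to 1(W), a W ⇒ L
n=3: can move to 2, which is L ⇒ W
n=4: can move to 2, which is L ⇒ W
n=5: the only move is to 4(W), a W ⇒ L
n=6: can move to 2, which is L ⇒ W
n=7: the only move is to 6(W), a W ⇒ L
n=8: can move to 7, which is L ⇒ W
n=9: moves to 3(W), 6(W), 8(W); every one is W ⇒ L
n=10: can move to 5, which is L ⇒ W
n=11: the only move is to 10(W), a W ⇒ L
n=12: can move to 9, which is L ⇒ W
n=13: the only move is to 12(W), a W ⇒ L
n=14: can move to 7, which is L ⇒ W
n=15: can move to 5, which is L ⇒ W
n=16: moves to 8(W), 12(W), 14(W), 15(W); every one is W ⇒ L
n=17: can move to 16, which is L ⇒ W
n=18: can move to 9, which is L ⇒ W
n=19: the only move is to 18(W), a W ⇒ L
n=20: can move to 16, which is L ⇒ W
n=21: can move to 7, which is L ⇒ W
n=22: can move to 11, which is L ⇒ W
n=23: the only move is to 22(W), a W ⇒ L
n=24: can move to 16, which is L ⇒ W
n=25: moves to 20(W), 24(W); every one is W ⇒ L
The losing starting values of n are exactly the entries labelled L in this table (11 of them).

0, 2, 5, 7, 9, 11, 13, 16, 19, 23, 25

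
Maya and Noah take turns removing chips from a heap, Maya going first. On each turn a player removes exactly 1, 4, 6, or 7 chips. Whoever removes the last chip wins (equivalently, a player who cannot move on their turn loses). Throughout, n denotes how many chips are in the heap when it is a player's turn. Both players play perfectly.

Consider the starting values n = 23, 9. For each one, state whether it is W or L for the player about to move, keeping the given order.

23: L, 9: W

Build the W/L table. Terminal = L. A non-terminal position is W if it has a move to some L; otherwise it is L.
n=0: no move → L
n=1: can move to 0, which is L ⇒ W
n=2: the only move is to 1(W), a W ⇒ L
n=3: can move to 2, which is L ⇒ W
n=4: can move to 0, which is L ⇒ W
n=5: moves to 4(W), 1(W); every one is W ⇒ L
n=6: can move to 5, which is L ⇒ W
n=7: can move to 0, which is L ⇒ W
n=8: can move to 2, which is L ⇒ W
n=9: can move to 5, which is L ⇒ W
n=10: moves to 9(W), 6(W), 4(W), 3(W); every one is W ⇒ L
n=11: can move to 10, which is L ⇒ W
n=12: can move to 5, which is L ⇒ W
n=13: moves to 12(W), 9(W), 7(W), 6(W); every one is W ⇒ L
n=14: can move to 13, which is L ⇒ W
n=15: moves to 14(W), 11(W), 9(W), 8(W); every one is W ⇒ L
n=16: can move to 15, which is L ⇒ W
n=17: can move to 13, which is L ⇒ W
n=18: moves to 17(W), 14(W), 12(W), 11(W); every one is W ⇒ L
n=19: can move to 18, which is L ⇒ W
n=20: can move to 13, which is L ⇒ W
n=21: can move to 15, which is L ⇒ W
n=22: can move to 18, which is L ⇒ W
n=23: moves to 22(W), 19(W), 17(W), 16(W); every one is W ⇒ L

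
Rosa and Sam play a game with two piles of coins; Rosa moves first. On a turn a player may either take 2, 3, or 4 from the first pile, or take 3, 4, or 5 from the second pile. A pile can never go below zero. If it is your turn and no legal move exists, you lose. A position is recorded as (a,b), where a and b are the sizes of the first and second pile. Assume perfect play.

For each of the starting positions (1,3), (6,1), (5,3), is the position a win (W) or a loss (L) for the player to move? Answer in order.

(1,3): W, (6,1): L, (5,3): W

Label each position W (a win for the player to move) or L (a loss). A position with no legal move is L; any other position is W exactly when some move reaches an L, and L when every move reaches a W.
No move ever increases a pile, so every position that can arise here has a ≤ 6 and b ≤ 3; it is enough to label the cells with 0 ≤ a ≤ 6 and 0 ≤ b ≤ 3.
Every move lowers a or b (never raises either), so fill the grid row by row in increasing a, and left to right within a row: each cell's successors are then already labelled.
      b=0  b=1  b=2  b=3
a=0:    L    L    L    W
a=1:    L    L    L    W
a=2:    W    W    W    L
a=3:    W    W    W    L
a=4:    W    W    W    W
a=5:    W    W    W    W
a=6:    L    L    L    W
Cells with no legal move (terminal, hence L): (0,0), (0,1), (0,2), (1,0), (1,1), (1,2).
The remaining L cells, each justified by listing all of its moves:
(2,3): moves to (0,3)(W), (2,0)(W); every one is W ⇒ L
(3,3): moves to (1,3)(W), (0,3)(W), (3,0)(W); every one is W ⇒ L
(6,0): moves to (4,0)(W), (3,0)(W), (2,0)(W); every one is W ⇒ L
(6,1): moves to (4,1)(W), (3,1)(W), (2,1)(W); every one is W ⇒ L
(6,2): moves to (4,2)(W), (3,2)(W), (2,2)(W); every one is W ⇒ L
Every other cell has at least one move into one of the L cells above, so it is W.
(1,3): the move to (1,0) reaches an L cell, so W
(6,1): one of the L cells justified above, so L
(5,3): the move to (3,3) reaches an L cell, so W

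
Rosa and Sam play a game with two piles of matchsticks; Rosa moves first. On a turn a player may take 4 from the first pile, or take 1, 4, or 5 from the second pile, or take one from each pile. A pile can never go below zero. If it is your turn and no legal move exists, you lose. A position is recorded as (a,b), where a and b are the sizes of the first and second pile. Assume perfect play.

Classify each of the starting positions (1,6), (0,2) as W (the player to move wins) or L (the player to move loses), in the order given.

(1,6): W, (0,2): L

Work bottom-up. With no move the player to move loses. Otherwise the position is W if at least one move leads to an L position for the opponent, and L if every move leads to a W.
No move ever increases a pile, so every position that can arise here has a ≤ 1 and b ≤ 6; it is enough to label the cells with 0 ≤ a ≤ 1 and 0 ≤ b ≤ 6.
Every move lowers a or b (never raises either), so fill the grid row by row in increasing a, and left to right within a row: each cell's successors are then already labelled.
      b=0  b=1  b=2  b=3  b=4  b=5  b=6
a=0:    L    W    L    W    W    W    W
a=1:    L    W    L    W    W    W    W
Cells with no legal move (terminal, hence L): (0,0), (1,0).
The remaining L cells, each justified by listing all of its moves:
(0,2): only reaches (0,1)(W), which is W → L
(1,2): only reaches (1,1)(W), (0,1)(W), all W → L
Every other cell has at least one move into one of the L cells above, so it is W.
(1,6): the move to (1,2) reaches an L cell, so W
(0,2): one of the L cells justified above, so L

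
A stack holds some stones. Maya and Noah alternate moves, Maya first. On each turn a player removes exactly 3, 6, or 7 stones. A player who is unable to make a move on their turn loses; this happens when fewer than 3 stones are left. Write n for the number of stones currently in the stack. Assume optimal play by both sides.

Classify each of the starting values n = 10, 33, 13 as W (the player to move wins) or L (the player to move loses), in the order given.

10: L, 33: W, 13: W

Use the standard recursion: the mover loses at a terminal position; elsewhere, the mover wins exactly when some move hands the opponent an L position.
n=0: no move → L
n=1: no move → L
n=2: no move → L
n=3: W (go to 0, an L position)
n=4: W (go to 1, an L position)
n=5: W (go to 2, an L position)
n=6: W (go to 0, an L position)
n=7: W (go to 1, an L position)
n=8: W (go to 2, an L position)
n=9: W (go to 2, an L position)
n=10: L (options 7(W), 4(W), 3(W) are all W)
n=11: L (options 8(W), 5(W), 4(W) are all W)
n=12: L (options 9(W), 6(W), 5(W) are all W)
n=13: W (go to 10, an L position)
n=14: W (go to 11, an L position)
n=15: W (go to 12, an L position)
n=16: W (go to 10, an L position)
n=17: W (go to 11, an L position)
n=18: W (go to 12, an L position)
n=19: W (go to 12, an L position)
n=20: L (options 17(W), 14(W), 13(W) are all W)
n=21: L (options 18(W), 15(W), 14(W) are all W)
n=22: L (options 19(W), 16(W), 15(W) are all W)
n=23: W (go to 20, an L position)
n=24: W (go to 21, an L position)
n=25: W (go to 22, an L position)
n=26: W (go to 20, an L position)
n=27: W (go to 21, an L position)
n=28: W (go to 22, an L position)
n=29: W (go to 22, an L position)
n=30: L (options 27(W), 24(W), 23(W) are all W)
n=31: L (options 28(W), 25(W), 24(W) are all W)
n=32: L (options 29(W), 26(W), 25(W) are all W)
n=33: W (go to 30, an L position)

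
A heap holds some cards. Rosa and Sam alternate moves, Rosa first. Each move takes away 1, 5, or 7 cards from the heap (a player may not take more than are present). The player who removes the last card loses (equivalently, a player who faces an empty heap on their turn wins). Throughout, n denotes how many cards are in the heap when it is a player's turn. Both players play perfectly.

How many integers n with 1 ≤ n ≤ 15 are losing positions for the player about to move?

Use the standard recursion: the mover wins at a terminal position; elsewhere, the mover wins exactly when some move hands the opponent an L position.
n=0: no move; the opponent has just taken the last card and therefore loses → W
n=1: the only move is to 0(W), a W ⇒ L
n=2: can move to 1, which is L ⇒ W
n=3: the only move is to 2(W), a W ⇒ L
n=4: can move to 3, which is L ⇒ W
n=5: moves to 4(W), 0(W); every one is W ⇒ L
n=6: can move to 5, which is L ⇒ W
n=7: moves to 6(W), 2(W), 0(W); every one is W ⇒ L
n=8: can move to 7, which is L ⇒ W
n=9: moves to 8(W), 4(W), 2(W); every one is W ⇒ L
n=10: can move to 9, which is L ⇒ W
n=11: moves to 10(W), 6(W), 4(W); every one is W ⇒ L
n=12: can move to 11, which is L ⇒ W
n=13: moves to 12(W), 8(W), 6(W); every one is W ⇒ L
n=14: can move to 13, which is L ⇒ W
n=15: moves to 14(W), 10(W), 8(W); every one is W ⇒ L
L entries with 1 ≤ n ≤ 15 (the range starts at n=1): n = 1, 3, 5, 7, 9, 11, 13, 15; that makes 8.

8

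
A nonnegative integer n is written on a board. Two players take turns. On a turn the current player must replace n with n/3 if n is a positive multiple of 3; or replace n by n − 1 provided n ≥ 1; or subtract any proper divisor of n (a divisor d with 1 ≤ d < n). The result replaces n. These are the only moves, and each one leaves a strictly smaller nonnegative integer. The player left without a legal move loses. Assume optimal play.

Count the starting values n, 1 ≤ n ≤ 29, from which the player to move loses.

11

Classify positions by backward induction: terminal positions (no move available) are L. From any other position, the mover wins iff some move reaches an L.
n=0: no move → L
n=1: reaches L-position 0 → W
n=2: only reaches 1(W), which is W → L
n=3: reaches L-position 2 → W
n=4: reaches L-position 2 → W
n=5: only reaches 4(W), which is W → L
n=6: reaches L-position 2 → W
n=7: only reaches 6(W), which is W → L
n=8: reaches L-position 7 → W
n=9: only reaches 3(W), 6(W), 8(W), all W → L
n=10: reaches L-position 5 → W
n=11: only reaches 10(W), which is W → L
n=12: reaches L-position 9 → W
n=13: only reaches 12(W), which is W → L
n=14: reaches L-position 7 → W
n=15: reaches L-position 5 → W
n=16: only reaches 8(W), 12(W), 14(W), 15(W), all W → L
n=17: reaches L-position 16 → W
n=18: reaches L-position 9 → W
n=19: only reaches 18(W), which is W → L
n=20: reaches L-position 16 → W
n=21: reaches L-position 7 → W
n=22: reaches L-position 11 → W
n=23: only reaches 22(W), which is W → L
n=24: reaches L-position 16 → W
n=25: only reaches 20(W), 24(W), all W → L
n=26: reaches L-position 13 → W
n=27: reaches L-position 9 → W
n=28: only reaches 14(W), 21(W), 24(W), 26(W), 27(W), all W → L
n=29: reaches L-position 28 → W
L entries with 1 ≤ n ≤ 29 (n=0 is outside the asked range and is not counted): n = 2, 5, 7, 9, 11, 13, 16, 19, 23, 25, 28; that makes 11.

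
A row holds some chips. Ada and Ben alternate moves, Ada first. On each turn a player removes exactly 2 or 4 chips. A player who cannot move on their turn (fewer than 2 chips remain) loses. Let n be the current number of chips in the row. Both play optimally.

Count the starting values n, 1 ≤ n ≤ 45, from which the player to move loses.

15

Label each position W (a win for the player to move) or L (a loss). A position with no legal move is L; any other position is W exactly when some move reaches an L, and L when every move reaches a W.
n=0: no move → L
n=1: no move → L
n=2: reaches L-position 0 → W
n=3: reaches L-position 1 → W
n=4: reaches L-position 0 → W
n=5: reaches L-position 1 → W
n=6: only reaches 4(W), 2(W), all W → L
n=7: only reaches 5(W), 3(W), all W → L
n=8: reaches L-position 6 → W
n=9: reaches L-position 7 → W
n=10: reaches L-position 6 → W
n=11: reaches L-position 7 → W
n=12: only reaches 10(W), 8(W), all W → L
n=13: only reaches 11(W), 9(W), all W → L
n=14: reaches L-position 12 → W
n=15: reaches L-position 13 → W
n=16: reaches L-position 12 → W
n=17: reaches L-position 13 → W
n=18: only reaches 16(W), 14(W), all W → L
n=19: only reaches 17(W), 15(W), all W → L
n=20: reaches L-position 18 → W
n=21: reaches L-position 19 → W
n=22: reaches L-position 18 → W
n=23: reaches L-position 19 → W
n=24: only reaches 22(W), 20(W), all W → L
n=25: only reaches 23(W), 21(W), all W → L
n=26: reaches L-position 24 → W
n=27: reaches L-position 25 → W
n=28: reaches L-position 24 → W
n=29: reaches L-position 25 → W
n=30: only reaches 28(W), 26(W), all W → L
n=31: only reaches 29(W), 27(W), all W → L
n=32: reaches L-position 30 → W
n=33: reaches L-position 31 → W
n=34: reaches L-position 30 → W
n=35: reaches L-position 31 → W
n=36: only reaches 34(W), 32(W), all W → L
n=37: only reaches 35(W), 33(W), all W → L
n=38: reaches L-position 36 → W
n=39: reaches L-position 37 → W
n=40: reaches L-position 36 → W
n=41: reaches L-position 37 → W
n=42: only reaches 40(W), 38(W), all W → L
n=43: only reaches 41(W), 39(W), all W → L
n=44: reaches L-position 42 → W
n=45: reaches L-position 43 → W
L entries with 1 ≤ n ≤ 45 (n=0 is outside the asked range and is not counted): n = 1, 6, 7, 12, 13, 18, 19, 24, 25, 30, 31, 36, 37, 42, 43; that makes 15.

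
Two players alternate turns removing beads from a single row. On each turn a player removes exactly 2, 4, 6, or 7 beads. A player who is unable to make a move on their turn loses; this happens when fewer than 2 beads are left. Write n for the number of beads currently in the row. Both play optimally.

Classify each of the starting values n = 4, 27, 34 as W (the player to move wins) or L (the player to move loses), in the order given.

Use the standard recursion: the mover loses at a terminal position; elsewhere, the mover wins exactly when some move hands the opponent an L position.
n=0: no move → L
n=1: no move → L
n=2: W (go to 0, an L position)
n=3: W (go to 1, an L position)
n=4: W (go to 0, an L position)
n=5: W (go to 1, an L position)
n=6: W (go to 0, an L position)
n=7: W (go to 1, an L position)
n=8: W (go to 1, an L position)
n=9: L (options 7(W), 5(W), 3(W), 2(W) are all W)
n=10: L (options 8(W), 6(W), 4(W), 3(W) are all W)
n=11: W (go to 9, an L position)
n=12: W (go to 10, an L position)
n=13: W (go to 9, an L position)
n=14: W (go to 10, an L position)
n=15: W (go to 9, an L position)
n=16: W (go to 10, an L position)
n=17: W (go to 10, an L position)
n=18: L (options 16(W), 14(W), 12(W), 11(W) are all W)
n=19: L (options 17(W), 15(W), 13(W), 12(W) are all W)
n=20: W (go to 18, an L position)
n=21: W (go to 19, an L position)
n=22: W (go to 18, an L position)
n=23: W (go to 19, an L position)
n=24: W (go to 18, an L position)
n=25: W (go to 19, an L position)
n=26: W (go to 19, an L position)
n=27: L (options 25(W), 23(W), 21(W), 20(W) are all W)
n=28: L (options 26(W), 24(W), 22(W), 21(W) are all W)
n=29: W (go to 27, an L position)
n=30: W (go to 28, an L position)
n=31: W (go to 27, an L position)
n=32: W (go to 28, an L position)
n=33: W (go to 27, an L position)
n=34: W (go to 28, an L position)

4: W, 27: L, 34: W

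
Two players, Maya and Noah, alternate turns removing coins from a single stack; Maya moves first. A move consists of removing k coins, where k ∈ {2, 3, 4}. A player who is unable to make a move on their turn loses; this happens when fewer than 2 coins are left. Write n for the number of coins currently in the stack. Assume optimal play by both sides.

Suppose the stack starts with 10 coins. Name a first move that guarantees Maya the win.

Compute win/loss labels from the base case upward. A position with no move is L. Any other position is W if it can reach an L in one move, else L.
n=0: no move → L
n=1: no move → L
n=2: →0(L), so W
n=3: →1(L), so W
n=4: →1(L), so W
n=5: →1(L), so W
n=6: →4(W), 3(W), 2(W) — all W, so L
n=7: →5(W), 4(W), 3(W) — all W, so L
n=8: →6(L), so W
n=9: →7(L), so W
n=10: →7(L), so W
From 10, the L positions reachable in one move are: 7, 6. Any move reaching one of these is winning.

Remove 3, leaving 7.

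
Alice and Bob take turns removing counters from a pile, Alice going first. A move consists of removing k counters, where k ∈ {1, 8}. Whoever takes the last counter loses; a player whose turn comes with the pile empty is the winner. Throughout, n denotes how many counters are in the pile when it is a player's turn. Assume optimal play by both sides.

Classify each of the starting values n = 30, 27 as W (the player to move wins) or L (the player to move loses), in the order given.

30: L, 27: W

Use the standard recursion: the mover wins at a terminal position; elsewhere, the mover wins exactly when some move hands the opponent an L position.
n=0: no move; the opponent has just taken the last counter and therefore loses → W
n=1: →0(W) only, which is W, so L
n=2: →1(L), so W
n=3: →2(W) only, which is W, so L
n=4: →3(L), so W
n=5: →4(W) only, which is W, so L
n=6: →5(L), so W
n=7: →6(W) only, which is W, so L
n=8: →7(L), so W
n=9: →1(L), so W
n=10: →9(W), 2(W) — all W, so L
n=11: →10(L), so W
n=12: →11(W), 4(W) — all W, so L
n=13: →12(L), so W
n=14: →13(W), 6(W) — all W, so L
n=15: →14(L), so W
n=16: →15(W), 8(W) — all W, so L
n=17: →16(L), so W
n=18: →10(L), so W
n=19: →18(W), 11(W) — all W, so L
n=20: →19(L), so W
n=21: →20(W), 13(W) — all W, so L
n=22: →21(L), so W
n=23: →22(W), 15(W) — all W, so L
n=24: →23(L), so W
n=25: →24(W), 17(W) — all W, so L
n=26: →25(L), so W
n=27: →19(L), so W
n=28: →27(W), 20(W) — all W, so L
n=29: →28(L), so W
n=30: →29(W), 22(W) — all W, so L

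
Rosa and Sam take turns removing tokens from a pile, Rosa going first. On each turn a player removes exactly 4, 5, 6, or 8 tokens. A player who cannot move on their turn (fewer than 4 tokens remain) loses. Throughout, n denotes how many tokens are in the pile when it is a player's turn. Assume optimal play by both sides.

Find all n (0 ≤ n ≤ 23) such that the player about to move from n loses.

Use the standard recursion: the mover loses at a terminal position; elsewhere, the mover wins exactly when some move hands the opponent an L position.
n=0: no move → L
n=1: no move → L
n=2: no move → L
n=3: no move → L
n=4: reaches L-position 0 → W
n=5: reaches L-position 1 → W
n=6: reaches L-position 2 → W
n=7: reaches L-position 3 → W
n=8: reaches L-position 3 → W
n=9: reaches L-position 3 → W
n=10: reaches L-position 2 → W
n=11: reaches L-position 3 → W
n=12: only reaches 8(W), 7(W), 6(W), 4(W), all W → L
n=13: only reaches 9(W), 8(W), 7(W), 5(W), all W → L
n=14: only reaches 10(W), 9(W), 8(W), 6(W), all W → L
n=15: only reaches 11(W), 10(W), 9(W), 7(W), all W → L
n=16: reaches L-position 12 → W
n=17: reaches L-position 13 → W
n=18: reaches L-position 14 → W
n=19: reaches L-position 15 → W
n=20: reaches L-position 15 → W
n=21: reaches L-position 15 → W
n=22: reaches L-position 14 → W
n=23: reaches L-position 15 → W
The losing starting values of n are exactly the entries labelled L in this table (8 of them).

0, 1, 2, 3, 12, 13, 14, 15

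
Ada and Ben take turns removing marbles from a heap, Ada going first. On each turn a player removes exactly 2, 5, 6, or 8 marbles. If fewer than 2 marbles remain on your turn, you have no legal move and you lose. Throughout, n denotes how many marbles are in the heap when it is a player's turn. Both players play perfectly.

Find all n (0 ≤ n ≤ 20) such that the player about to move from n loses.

0, 1, 4, 11, 14, 15, 18

Build the W/L table. Terminal = L. A non-terminal position is W if it has a move to some L; otherwise it is L.
n=0: no move → L
n=1: no move → L
n=2: can move to 0, which is L ⇒ W
n=3: can move to 1, which is L ⇒ W
n=4: the only move is to 2(W), a W ⇒ L
n=5: can move to 0, which is L ⇒ W
n=6: can move to 4, which is L ⇒ W
n=7: can move to 1, which is L ⇒ W
n=8: can move to 0, which is L ⇒ W
n=9: can move to 4, which is L ⇒ W
n=10: can move to 4, which is L ⇒ W
n=11: moves to 9(W), 6(W), 5(W), 3(W); every one is W ⇒ L
n=12: can move to 4, which is L ⇒ W
n=13: can move to 11, which is L ⇒ W
n=14: moves to 12(W), 9(W), 8(W), 6(W); every one is W ⇒ L
n=15: moves to 13(W), 10(W), 9(W), 7(W); every one is W ⇒ L
n=16: can move to 14, which is L ⇒ W
n=17: can move to 15, which is L ⇒ W
n=18: moves to 16(W), 13(W), 12(W), 10(W); every one is W ⇒ L
n=19: can move to 14, which is L ⇒ W
n=20: can move to 18, which is L ⇒ W
The losing starting values of n are exactly the entries labelled L in this table (7 of them).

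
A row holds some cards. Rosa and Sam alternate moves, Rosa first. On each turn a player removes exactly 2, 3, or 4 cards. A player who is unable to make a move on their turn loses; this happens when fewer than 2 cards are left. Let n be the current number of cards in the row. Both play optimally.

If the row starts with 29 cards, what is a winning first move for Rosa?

Remove 4, leaving 25.

Compute win/loss labels from the base case upward. A position with no move is L. Any other position is W if it can reach an L in one move, else L.
n=0: no move → L
n=1: no move → L
n=2: →0(L), so W
n=3: →1(L), so W
n=4: →1(L), so W
n=5: →1(L), so W
n=6: →4(W), 3(W), 2(W) — all W, so L
n=7: →5(W), 4(W), 3(W) — all W, so L
n=8: →6(L), so W
n=9: →7(L), so W
n=10: →7(L), so W
n=11: →7(L), so W
n=12: →10(W), 9(W), 8(W) — all W, so L
n=13: →11(W), 10(W), 9(W) — all W, so L
n=14: →12(L), so W
n=15: →13(L), so W
n=16: →13(L), so W
n=17: →13(L), so W
n=18: →16(W), 15(W), 14(W) — all W, so L
n=19: →17(W), 16(W), 15(W) — all W, so L
n=20: →18(L), so W
n=21: →19(L), so W
n=22: →19(L), so W
n=23: →19(L), so W
n=24: →22(W), 21(W), 20(W) — all W, so L
n=25: →23(W), 22(W), 21(W) — all W, so L
n=26: →24(L), so W
n=27: →25(L), so W
n=28: →25(L), so W
n=29: →25(L), so W
From 29, the L positions reachable in one move are: 25.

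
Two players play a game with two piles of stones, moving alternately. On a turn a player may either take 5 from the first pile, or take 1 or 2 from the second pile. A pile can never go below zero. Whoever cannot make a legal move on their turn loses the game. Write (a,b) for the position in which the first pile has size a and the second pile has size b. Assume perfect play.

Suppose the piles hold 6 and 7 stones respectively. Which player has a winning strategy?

The second player wins.

Compute win/loss labels from the base case upward. A position with no move is L. Any other position is W if it can reach an L in one move, else L.
No move ever increases a pile, so every position that can arise here has a ≤ 6 and b ≤ 7; it is enough to label the cells with 0 ≤ a ≤ 6 and 0 ≤ b ≤ 7.
Every move lowers a or b (never raises either), so fill the grid row by row in increasing a, and left to right within a row: each cell's successors are then already labelled.
      b=0  b=1  b=2  b=3  b=4  b=5  b=6  b=7
a=0:    L    W    W    L    W    W    L    W
a=1:    L    W    W    L    W    W    L    W
a=2:    L    W    W    L    W    W    L    W
a=3:    L    W    W    L    W    W    L    W
a=4:    L    W    W    L    W    W    L    W
a=5:    W    L    W    W    L    W    W    L
a=6:    W    L    W    W    L    W    W    L
Cells with no legal move (terminal, hence L): (0,0), (1,0), (2,0), (3,0), (4,0).
The remaining L cells, each justified by listing all of its moves:
(0,3): →(0,2)(W), (0,1)(W) — all W, so L
(0,6): →(0,5)(W), (0,4)(W) — all W, so L
(1,3): →(1,2)(W), (1,1)(W) — all W, so L
(1,6): →(1,5)(W), (1,4)(W) — all W, so L
(2,3): →(2,2)(W), (2,1)(W) — all W, so L
(2,6): →(2,5)(W), (2,4)(W) — all W, so L
(3,3): →(3,2)(W), (3,1)(W) — all W, so L
(3,6): →(3,5)(W), (3,4)(W) — all W, so L
(4,3): →(4,2)(W), (4,1)(W) — all W, so L
(4,6): →(4,5)(W), (4,4)(W) — all W, so L
(5,1): →(0,1)(W), (5,0)(W) — all W, so L
(5,4): →(0,4)(W), (5,3)(W), (5,2)(W) — all W, so L
(5,7): →(0,7)(W), (5,6)(W), (5,5)(W) — all W, so L
(6,1): →(1,1)(W), (6,0)(W) — all W, so L
(6,4): →(1,4)(W), (6,3)(W), (6,2)(W) — all W, so L
(6,7): →(1,7)(W), (6,6)(W), (6,5)(W) — all W, so L
Every other cell has at least one move into one of the L cells above, so it is W.
The starting position (6,7) is L: whatever the player to move does, the opponent receives a W position.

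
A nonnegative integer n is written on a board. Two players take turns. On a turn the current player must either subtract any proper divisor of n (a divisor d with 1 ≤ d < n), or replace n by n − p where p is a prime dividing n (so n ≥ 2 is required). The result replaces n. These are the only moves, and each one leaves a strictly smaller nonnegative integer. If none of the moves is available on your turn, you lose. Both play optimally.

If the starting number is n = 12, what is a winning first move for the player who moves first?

Move to 9.

Work bottom-up. With no move the player to move loses. Otherwise the position is W if at least one move leads to an L position for the opponent, and L if every move leads to a W.
n=0: no move → L
n=1: no move → L
n=2: →0(L), so W
n=3: →0(L), so W
n=4: →2(W), 3(W) — all W, so L
n=5: →0(L), so W
n=6: →4(L), so W
n=7: →0(L), so W
n=8: →4(L), so W
n=9: →6(W), 8(W) — all W, so L
n=10: →9(L), so W
n=11: →0(L), so W
n=12: →9(L), so W
From 12, the L positions reachable in one move are: 9.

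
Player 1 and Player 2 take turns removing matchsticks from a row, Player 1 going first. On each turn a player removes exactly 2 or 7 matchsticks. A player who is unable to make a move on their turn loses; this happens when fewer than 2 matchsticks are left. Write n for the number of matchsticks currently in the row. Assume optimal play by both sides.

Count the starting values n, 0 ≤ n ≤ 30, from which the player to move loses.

14

Use the standard recursion: the mover loses at a terminal position; elsewhere, the mover wins exactly when some move hands the opponent an L position.
n=0: no move → L
n=1: no move → L
n=2: can move to 0, which is L ⇒ W
n=3: can move to 1, which is L ⇒ W
n=4: the only move is to 2(W), a W ⇒ L
n=5: the only move is to 3(W), a W ⇒ L
n=6: can move to 4, which is L ⇒ W
n=7: can move to 5, which is L ⇒ W
n=8: can move to 1, which is L ⇒ W
n=9: moves to 7(W), 2(W); every one is W ⇒ L
n=10: moves to 8(W), 3(W); every one is W ⇒ L
n=11: can move to 9, which is L ⇒ W
n=12: can move to 10, which is L ⇒ W
n=13: moves to 11(W), 6(W); every one is W ⇒ L
n=14: moves to 12(W), 7(W); every one is W ⇒ L
n=15: can move to 13, which is L ⇒ W
n=16: can move to 14, which is L ⇒ W
n=17: can move to 10, which is L ⇒ W
n=18: moves to 16(W), 11(W); every one is W ⇒ L
n=19: moves to 17(W), 12(W); every one is W ⇒ L
n=20: can move to 18, which is L ⇒ W
n=21: can move to 19, which is L ⇒ W
n=22: moves to 20(W), 15(W); every one is W ⇒ L
n=23: moves to 21(W), 16(W); every one is W ⇒ L
n=24: can move to 22, which is L ⇒ W
n=25: can move to 23, which is L ⇒ W
n=26: can move to 19, which is L ⇒ W
n=27: moves to 25(W), 20(W); every one is W ⇒ L
n=28: moves to 26(W), 21(W); every one is W ⇒ L
n=29: can move to 27, which is L ⇒ W
n=30: can move to 28, which is L ⇒ W
L entries with 0 ≤ n ≤ 30: n = 0, 1, 4, 5, 9, 10, 13, 14, 18, 19, 22, 23, 27, 28; that makes 14.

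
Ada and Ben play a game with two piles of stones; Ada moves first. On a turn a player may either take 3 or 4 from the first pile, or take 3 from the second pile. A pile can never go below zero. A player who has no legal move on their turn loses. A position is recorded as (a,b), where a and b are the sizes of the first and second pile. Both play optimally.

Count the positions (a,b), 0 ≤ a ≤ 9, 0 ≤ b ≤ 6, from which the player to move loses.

Positions with no move are L. A position that does have a move is losing for the player to move precisely when every available move leads to a winning position for the opponent. Fill in the labels:
Every move lowers a or b (never raises either), so fill the grid row by row in increasing a, and left to right within a row: each cell's successors are then already labelled.
      b=0  b=1  b=2  b=3  b=4  b=5  b=6
a=0:    L    L    L    W    W    W    L
a=1:    L    L    L    W    W    W    L
a=2:    L    L    L    W    W    W    L
a=3:    W    W    W    L    L    L    W
a=4:    W    W    W    L    L    L    W
a=5:    W    W    W    L    L    L    W
a=6:    W    W    W    W    W    W    W
a=7:    L    L    L    W    W    W    L
a=8:    L    L    L    W    W    W    L
a=9:    L    L    L    W    W    W    L
Cells with no legal move (terminal, hence L): (0,0), (0,1), (0,2), (1,0), (1,1), (1,2), (2,0), (2,1), (2,2).
The remaining L cells, each justified by listing all of its moves:
(0,6): →(0,3)(W) only, which is W, so L
(1,6): →(1,3)(W) only, which is W, so L
(2,6): →(2,3)(W) only, which is W, so L
(3,3): →(0,3)(W), (3,0)(W) — all W, so L
(3,4): →(0,4)(W), (3,1)(W) — all W, so L
(3,5): →(0,5)(W), (3,2)(W) — all W, so L
(4,3): →(1,3)(W), (0,3)(W), (4,0)(W) — all W, so L
(4,4): →(1,4)(W), (0,4)(W), (4,1)(W) — all W, so L
(4,5): →(1,5)(W), (0,5)(W), (4,2)(W) — all W, so L
(5,3): →(2,3)(W), (1,3)(W), (5,0)(W) — all W, so L
(5,4): →(2,4)(W), (1,4)(W), (5,1)(W) — all W, so L
(5,5): →(2,5)(W), (1,5)(W), (5,2)(W) — all W, so L
(7,0): →(4,0)(W), (3,0)(W) — all W, so L
(7,1): →(4,1)(W), (3,1)(W) — all W, so L
(7,2): →(4,2)(W), (3,2)(W) — all W, so L
(7,6): →(4,6)(W), (3,6)(W), (7,3)(W) — all W, so L
(8,0): →(5,0)(W), (4,0)(W) — all W, so L
(8,1): →(5,1)(W), (4,1)(W) — all W, so L
(8,2): →(5,2)(W), (4,2)(W) — all W, so L
(8,6): →(5,6)(W), (4,6)(W), (8,3)(W) — all W, so L
(9,0): →(6,0)(W), (5,0)(W) — all W, so L
(9,1): →(6,1)(W), (5,1)(W) — all W, so L
(9,2): →(6,2)(W), (5,2)(W) — all W, so L
(9,6): →(6,6)(W), (5,6)(W), (9,3)(W) — all W, so L
Every other cell has at least one move into one of the L cells above, so it is W.
L cells per row: a=0: 4, a=1: 4, a=2: 4, a=3: 3, a=4: 3, a=5: 3, a=6: 0, a=7: 4, a=8: 4, a=9: 4; total 33.

33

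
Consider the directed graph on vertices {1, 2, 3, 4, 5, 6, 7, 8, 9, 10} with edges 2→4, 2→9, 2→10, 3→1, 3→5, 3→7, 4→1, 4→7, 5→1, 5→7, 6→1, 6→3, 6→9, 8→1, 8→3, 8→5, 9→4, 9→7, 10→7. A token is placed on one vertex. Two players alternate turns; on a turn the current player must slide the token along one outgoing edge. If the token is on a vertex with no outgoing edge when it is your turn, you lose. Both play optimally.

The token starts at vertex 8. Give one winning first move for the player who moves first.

Move to 1.

Label each position W (a win for the player to move) or L (a loss). A position with no legal move is L; any other position is W exactly when some move reaches an L, and L when every move reaches a W.
Every edge goes from a vertex to one that appears earlier in the order 1, 7, 5, 3, 4, 9, 6, 10, 2, 8, so processing vertices in that order labels each vertex after all of its successors.
1: no outgoing edge → L
7: no outgoing edge → L
5: W (go to 7, an L position)
3: W (go to 7, an L position)
4: W (go to 7, an L position)
9: W (go to 7, an L position)
6: W (go to 1, an L position)
10: W (go to 7, an L position)
2: L (options 10(W), 9(W), 4(W) are all W)
8: W (go to 1, an L position)
From 8, the L positions reachable in one move are: 1.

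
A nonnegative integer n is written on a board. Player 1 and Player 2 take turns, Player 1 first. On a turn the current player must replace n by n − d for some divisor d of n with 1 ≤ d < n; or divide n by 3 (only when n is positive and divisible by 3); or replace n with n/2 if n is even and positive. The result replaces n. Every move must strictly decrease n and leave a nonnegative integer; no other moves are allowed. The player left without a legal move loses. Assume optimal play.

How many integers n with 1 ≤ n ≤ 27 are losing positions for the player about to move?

11

Positions with no move are L. A position that does have a move is losing for the player to move precisely when every available move leads to a winning position for the opponent. Fill in the labels:
n=0: no move → L
n=1: no move → L
n=2: reaches L-position 1 → W
n=3: reaches L-position 1 → W
n=4: only reaches 2(W), 3(W), all W → L
n=5: reaches L-position 4 → W
n=6: reaches L-position 4 → W
n=7: only reaches 6(W), which is W → L
n=8: reaches L-position 4 → W
n=9: only reaches 3(W), 6(W), 8(W), all W → L
n=10: reaches L-position 9 → W
n=11: only reaches 10(W), which is W → L
n=12: reaches L-position 4 → W
n=13: only reaches 12(W), which is W → L
n=14: reaches L-position 7 → W
n=15: only reaches 5(W), 10(W), 12(W), 14(W), all W → L
n=16: reaches L-position 15 → W
n=17: only reaches 16(W), which is W → L
n=18: reaches L-position 9 → W
n=19: only reaches 18(W), which is W → L
n=20: reaches L-position 15 → W
n=21: reaches L-position 7 → W
n=22: reaches L-position 11 → W
n=23: only reaches 22(W), which is W → L
n=24: reaches L-position 23 → W
n=25: only reaches 20(W), 24(W), all W → L
n=26: reaches L-position 13 → W
n=27: reaches L-position 9 → W
L entries with 1 ≤ n ≤ 27 (n=0 is outside the asked range and is not counted): n = 1, 4, 7, 9, 11, 13, 15, 17, 19, 23, 25; that makes 11.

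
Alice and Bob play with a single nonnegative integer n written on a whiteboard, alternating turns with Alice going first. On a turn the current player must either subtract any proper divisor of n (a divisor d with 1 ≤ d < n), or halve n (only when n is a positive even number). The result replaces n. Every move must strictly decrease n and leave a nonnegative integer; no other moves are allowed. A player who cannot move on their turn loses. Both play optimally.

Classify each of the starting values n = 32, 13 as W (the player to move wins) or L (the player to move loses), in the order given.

Build the W/L table. Terminal = L. A non-terminal position is W if it has a move to some L; otherwise it is L.
n=0: no move → L
n=1: no move → L
n=2: →1(L), so W
n=3: →2(W) only, which is W, so L
n=4: →3(L), so W
n=5: →4(W) only, which is W, so L
n=6: →3(L), so W
n=7: →6(W) only, which is W, so L
n=8: →7(L), so W
n=9: →6(W), 8(W) — all W, so L
n=10: →5(L), so W
n=11: →10(W) only, which is W, so L
n=12: →9(L), so W
n=13: →12(W) only, which is W, so L
n=14: →7(L), so W
n=15: →10(W), 12(W), 14(W) — all W, so L
n=16: →15(L), so W
n=17: →16(W) only, which is W, so L
n=18: →9(L), so W
n=19: →18(W) only, which is W, so L
n=20: →15(L), so W
n=21: →14(W), 18(W), 20(W) — all W, so L
n=22: →11(L), so W
n=23: →22(W) only, which is W, so L
n=24: →21(L), so W
n=25: →20(W), 24(W) — all W, so L
n=26: →13(L), so W
n=27: →18(W), 24(W), 26(W) — all W, so L
n=28: →21(L), so W
n=29: →28(W) only, which is W, so L
n=30: →15(L), so W
n=31: →30(W) only, which is W, so L
n=32: →31(L), so W

32: W, 13: L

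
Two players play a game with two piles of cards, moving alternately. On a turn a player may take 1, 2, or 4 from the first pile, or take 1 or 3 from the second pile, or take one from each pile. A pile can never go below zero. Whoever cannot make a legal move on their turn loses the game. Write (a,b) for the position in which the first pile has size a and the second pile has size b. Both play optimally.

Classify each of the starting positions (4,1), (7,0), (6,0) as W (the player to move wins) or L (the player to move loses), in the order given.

(4,1): W, (7,0): W, (6,0): L

Build the W/L table. Terminal = L. A non-terminal position is W if it has a move to some L; otherwise it is L.
No move ever increases a pile, so every position that can arise here has a ≤ 7 and b ≤ 1; it is enough to label the cells with 0 ≤ a ≤ 7 and 0 ≤ b ≤ 1.
Every move lowers a or b (never raises either), so fill the grid row by row in increasing a, and left to right within a row: each cell's successors are then already labelled.
      b=0  b=1
a=0:    L    W
a=1:    W    W
a=2:    W    L
a=3:    L    W
a=4:    W    W
a=5:    W    L
a=6:    L    W
a=7:    W    W
Cells with no legal move (terminal, hence L): (0,0).
The remaining L cells, each justified by listing all of its moves:
(2,1): moves to (1,1)(W), (0,1)(W), (2,0)(W), (1,0)(W); every one is W ⇒ L
(3,0): moves to (2,0)(W), (1,0)(W); every one is W ⇒ L
(5,1): moves to (4,1)(W), (3,1)(W), (1,1)(W), (5,0)(W), (4,0)(W); every one is W ⇒ L
(6,0): moves to (5,0)(W), (4,0)(W), (2,0)(W); every one is W ⇒ L
Every other cell has at least one move into one of the L cells above, so it is W.
(4,1): the move to (2,1) reaches an L cell, so W
(7,0): the move to (6,0) reaches an L cell, so W
(6,0): one of the L cells justified above, so L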